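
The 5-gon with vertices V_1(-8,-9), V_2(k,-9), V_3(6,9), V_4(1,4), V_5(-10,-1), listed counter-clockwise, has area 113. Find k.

-2

The doubled signed area Σ (x_i y_{i+1} − x_{i+1} y_i) is linear in k.
With k=0 it equals 262; the coefficient of k is 18 (from the two edges through V_2).
So 18·k + 262 = 2·113 = 226 ⇒ k = -2.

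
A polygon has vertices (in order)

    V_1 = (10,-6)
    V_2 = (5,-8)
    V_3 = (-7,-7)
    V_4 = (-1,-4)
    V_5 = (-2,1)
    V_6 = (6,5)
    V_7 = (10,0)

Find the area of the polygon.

Σ = (-50) + (-91) + (21) + (-9) + (-16) + (-50) + (-60) = -255
Area = |Σ|/2 = 127.5.

127.5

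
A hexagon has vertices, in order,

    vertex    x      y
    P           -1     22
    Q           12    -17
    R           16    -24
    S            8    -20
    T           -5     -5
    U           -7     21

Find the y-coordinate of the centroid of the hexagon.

-33/134

Apply Gauss's area formula. First the cross-terms c_i = x_i·y_{i+1} − x_{i+1}·y_i:
  -247, -16, -128, -140, -140, -133  ⇒  2A = -804, A = -402.
Then Σ (y_i + y_{i+1})·c_i = 594, so ȳ = 594 / (6·(-402)) = -33/134.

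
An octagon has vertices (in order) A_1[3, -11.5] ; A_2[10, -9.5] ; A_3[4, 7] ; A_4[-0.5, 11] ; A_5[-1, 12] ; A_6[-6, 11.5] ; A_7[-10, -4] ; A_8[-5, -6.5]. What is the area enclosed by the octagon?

Apply the shoelace formula: 2A = Σ (x_i·y_{i+1} − x_{i+1}·y_i), indices taken mod 8.
A_1→A_2: (3)(-9.5) − (10)(-11.5) = 86.5
A_2→A_3: (10)(7) − (4)(-9.5) = 108
A_3→A_4: (4)(11) − (-0.5)(7) = 47.5
A_4→A_5: (-0.5)(12) − (-1)(11) = 5
A_5→A_6: (-1)(11.5) − (-6)(12) = 60.5
A_6→A_7: (-6)(-4) − (-10)(11.5) = 139
A_7→A_8: (-10)(-6.5) − (-5)(-4) = 45
A_8→A_1: (-5)(-11.5) − (3)(-6.5) = 77
Σ = 568.5
Area = |Σ|/2 = 284.25.

284.25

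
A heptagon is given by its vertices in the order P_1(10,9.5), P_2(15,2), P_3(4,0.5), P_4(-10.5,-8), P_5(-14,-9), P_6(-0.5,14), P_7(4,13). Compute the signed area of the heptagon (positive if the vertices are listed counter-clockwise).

Σ = (-122.5) + (-0.5) + (-26.75) + (-17.5) + (-200.5) + (-62.5) + (-92) = -522.25
Signed area = Σ/2 = -261.125 (negative ⇒ clockwise traversal).

-261.125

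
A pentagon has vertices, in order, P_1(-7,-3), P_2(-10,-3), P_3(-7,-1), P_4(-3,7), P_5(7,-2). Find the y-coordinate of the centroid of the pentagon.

127/225

Apply the shoelace formula. First the cross-terms c_i = x_i·y_{i+1} − x_{i+1}·y_i:
  -9, -11, -52, -43, -35  ⇒  2A = -150, A = -75.
Then Σ (y_i + y_{i+1})·c_i = -254, so ȳ = -254 / (6·(-75)) = 127/225.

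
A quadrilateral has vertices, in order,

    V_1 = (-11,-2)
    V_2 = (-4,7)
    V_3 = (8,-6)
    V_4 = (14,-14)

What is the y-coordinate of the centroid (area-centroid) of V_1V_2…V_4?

-335/109

Apply the shoelace (surveyor's) formula. First the cross-terms c_i = x_i·y_{i+1} − x_{i+1}·y_i:
  -85, -32, -28, -182  ⇒  2A = -327, A = -163.5.
Then Σ (y_i + y_{i+1})·c_i = 3015, so ȳ = 3015 / (6·(-163.5)) = -335/109.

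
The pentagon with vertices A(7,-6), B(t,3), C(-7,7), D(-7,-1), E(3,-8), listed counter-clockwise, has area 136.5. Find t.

The doubled signed area Σ (x_i y_{i+1} − x_{i+1} y_i) is linear in t.
With t=0 it equals 195; the coefficient of t is 13 (from the two edges through B).
So 13·t + 195 = 2·136.5 = 273 ⇒ t = 6.

6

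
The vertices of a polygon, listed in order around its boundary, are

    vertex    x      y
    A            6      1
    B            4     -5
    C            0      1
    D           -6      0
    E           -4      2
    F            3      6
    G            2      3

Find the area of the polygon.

Apply the shoelace formula: 2A = Σ (x_i·y_{i+1} − x_{i+1}·y_i), indices taken mod 7.
A→B: (6)(-5) − (4)(1) = -34
B→C: (4)(1) − (0)(-5) = 4
C→D: (0)(0) − (-6)(1) = 6
D→E: (-6)(2) − (-4)(0) = -12
E→F: (-4)(6) − (3)(2) = -30
F→G: (3)(3) − (2)(6) = -3
G→A: (2)(1) − (6)(3) = -16
Σ = -85
Area = |Σ|/2 = 42.5.

42.5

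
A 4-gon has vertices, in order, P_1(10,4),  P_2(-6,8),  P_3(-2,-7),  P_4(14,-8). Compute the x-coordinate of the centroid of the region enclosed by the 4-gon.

Apply Gauss's area formula. First the cross-terms c_i = x_i·y_{i+1} − x_{i+1}·y_i:
  104, 58, 114, 136  ⇒  2A = 412, A = 206.
Then Σ (x_i + x_{i+1})·c_i = 4584, so x̄ = 4584 / (6·206) = 382/103.

382/103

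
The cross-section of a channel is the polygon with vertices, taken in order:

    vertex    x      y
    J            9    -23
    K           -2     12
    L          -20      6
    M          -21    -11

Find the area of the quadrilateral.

Apply the shoelace (surveyor's) formula: 2A = Σ (x_i·y_{i+1} − x_{i+1}·y_i), indices taken mod 4.
Σ = (62) + (228) + (346) + (582) = 1218
Area = |Σ|/2 = 609.

609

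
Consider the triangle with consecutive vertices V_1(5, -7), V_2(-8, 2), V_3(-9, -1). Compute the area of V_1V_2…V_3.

24

Apply Gauss's area formula: 2A = Σ (x_i·y_{i+1} − x_{i+1}·y_i), indices taken mod 3.
Σ = (-46) + (26) + (68) = 48
Area = |Σ|/2 = 24.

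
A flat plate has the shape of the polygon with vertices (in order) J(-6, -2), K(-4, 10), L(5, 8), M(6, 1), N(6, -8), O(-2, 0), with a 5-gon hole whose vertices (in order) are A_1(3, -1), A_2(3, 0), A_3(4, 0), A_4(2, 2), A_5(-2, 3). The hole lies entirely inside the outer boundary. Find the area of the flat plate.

Outer boundary:
Apply the shoelace formula: 2A = Σ (x_i·y_{i+1} − x_{i+1}·y_i), indices taken mod 6.
J→K: (-6)(10) − (-4)(-2) = -68
K→L: (-4)(8) − (5)(10) = -82
L→M: (5)(1) − (6)(8) = -43
M→N: (6)(-8) − (6)(1) = -54
N→O: (6)(0) − (-2)(-8) = -16
O→J: (-2)(-2) − (-6)(0) = 4
Σ = -259
Area = |Σ|/2 = 129.5.
Hole:
Apply Gauss's area formula: 2A = Σ (x_i·y_{i+1} − x_{i+1}·y_i), indices taken mod 5.
A_1→A_2: (3)(0) − (3)(-1) = 3
A_2→A_3: (3)(0) − (4)(0) = 0
A_3→A_4: (4)(2) − (2)(0) = 8
A_4→A_5: (2)(3) − (-2)(2) = 10
A_5→A_1: (-2)(-1) − (3)(3) = -7
Σ = 14
Area = |Σ|/2 = 7.
Net area = 129.5 − 7 = 122.5.

122.5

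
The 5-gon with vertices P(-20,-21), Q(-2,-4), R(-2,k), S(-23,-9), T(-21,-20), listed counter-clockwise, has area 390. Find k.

20

Write out the shoelace sum; only the two edges meeting at R involve k:
2·Area = [((-2)·k − (-2)·(-4)) + ((-2)·(-9) − (-23)·k)] + 350
       = 21·k + 360 = 780
⇒ k = 20.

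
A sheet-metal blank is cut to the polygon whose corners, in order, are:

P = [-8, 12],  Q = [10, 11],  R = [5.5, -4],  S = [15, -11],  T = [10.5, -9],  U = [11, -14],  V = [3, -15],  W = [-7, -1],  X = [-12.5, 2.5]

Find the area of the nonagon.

383.75

Apply the shoelace (surveyor's) formula: 2A = Σ (x_i·y_{i+1} − x_{i+1}·y_i), indices taken mod 9.
P→Q: (-8)(11) − (10)(12) = -208
Q→R: (10)(-4) − (5.5)(11) = -100.5
R→S: (5.5)(-11) − (15)(-4) = -0.5
S→T: (15)(-9) − (10.5)(-11) = -19.5
T→U: (10.5)(-14) − (11)(-9) = -48
U→V: (11)(-15) − (3)(-14) = -123
V→W: (3)(-1) − (-7)(-15) = -108
W→X: (-7)(2.5) − (-12.5)(-1) = -30
X→P: (-12.5)(12) − (-8)(2.5) = -130
Σ = -767.5
Area = |Σ|/2 = 383.75.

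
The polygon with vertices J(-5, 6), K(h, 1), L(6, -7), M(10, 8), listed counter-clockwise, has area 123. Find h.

-3

The doubled signed area Σ (x_i y_{i+1} − x_{i+1} y_i) is linear in h.
With h=0 it equals 207; the coefficient of h is -13 (from the two edges through K).
So -13·h + 207 = 2·123 = 246 ⇒ h = -3.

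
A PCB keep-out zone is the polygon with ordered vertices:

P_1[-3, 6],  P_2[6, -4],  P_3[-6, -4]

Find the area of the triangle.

60

Apply the surveyor's formula: 2A = Σ (x_i·y_{i+1} − x_{i+1}·y_i), indices taken mod 3.
P_1→P_2: (-3)(-4) − (6)(6) = -24
P_2→P_3: (6)(-4) − (-6)(-4) = -48
P_3→P_1: (-6)(6) − (-3)(-4) = -48
Σ = -120
Area = |Σ|/2 = 60.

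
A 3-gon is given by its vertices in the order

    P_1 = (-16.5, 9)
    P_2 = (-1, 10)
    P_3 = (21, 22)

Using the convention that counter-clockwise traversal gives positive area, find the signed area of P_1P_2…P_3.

Apply the shoelace formula: 2A = Σ (x_i·y_{i+1} − x_{i+1}·y_i), indices taken mod 3.
Σ = (-156) + (-232) + (552) = 164
Signed area = Σ/2 = 82 (positive ⇒ counter-clockwise traversal).

82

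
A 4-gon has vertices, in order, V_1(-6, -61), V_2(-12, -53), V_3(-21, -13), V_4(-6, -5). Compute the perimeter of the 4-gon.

|V_1V_2| = √((-6)² + (8)²) = √100 = 10
|V_2V_3| = √((-9)² + (40)²) = √1681 = 41
|V_3V_4| = √((15)² + (8)²) = √289 = 17
|V_4V_1| = √((0)² + (-56)²) = √3136 = 56
Perimeter = 10 + 41 + 17 + 56 = 124.

124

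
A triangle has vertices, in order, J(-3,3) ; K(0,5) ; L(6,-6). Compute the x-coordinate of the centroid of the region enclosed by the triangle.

Apply the surveyor's formula. First the cross-terms c_i = x_i·y_{i+1} − x_{i+1}·y_i:
  -15, -30, 0  ⇒  2A = -45, A = -22.5.
Then Σ (x_i + x_{i+1})·c_i = -135, so x̄ = -135 / (6·(-22.5)) = 1.

1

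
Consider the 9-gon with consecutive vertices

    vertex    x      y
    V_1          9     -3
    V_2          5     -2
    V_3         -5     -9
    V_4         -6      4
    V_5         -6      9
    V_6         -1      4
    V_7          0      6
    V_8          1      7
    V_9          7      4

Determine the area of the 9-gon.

145.5

Apply the surveyor's formula: 2A = Σ (x_i·y_{i+1} − x_{i+1}·y_i), indices taken mod 9.
Σ = (-3) + (-55) + (-74) + (-30) + (-15) + (-6) + (-6) + (-45) + (-57) = -291
Area = |Σ|/2 = 145.5.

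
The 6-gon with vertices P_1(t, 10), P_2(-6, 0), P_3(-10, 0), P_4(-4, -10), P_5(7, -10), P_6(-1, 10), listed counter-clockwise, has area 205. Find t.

-9

Write out the shoelace sum; only the two edges meeting at P_1 involve t:
2·Area = [((-1)·10 − t·10) + (t·0 − (-6)·10)] + 270
       = -10·t + 320 = 410
⇒ t = -9.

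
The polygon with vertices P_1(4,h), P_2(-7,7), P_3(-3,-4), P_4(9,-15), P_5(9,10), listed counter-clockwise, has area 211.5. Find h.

Write out the shoelace sum; only the two edges meeting at P_1 involve h:
2·Area = [(9·h − 4·10) + (4·7 − (-7)·h)] + 355
       = 16·h + 343 = 423
⇒ h = 5.

5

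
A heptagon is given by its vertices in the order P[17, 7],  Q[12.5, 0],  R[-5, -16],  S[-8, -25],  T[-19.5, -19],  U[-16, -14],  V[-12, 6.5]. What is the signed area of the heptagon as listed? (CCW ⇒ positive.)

Apply the shoelace formula: 2A = Σ (x_i·y_{i+1} − x_{i+1}·y_i), indices taken mod 7.
Σ = (-87.5) + (-200) + (-3) + (-335.5) + (-31) + (-272) + (-194.5) = -1123.5
Signed area = Σ/2 = -561.75 (negative ⇒ clockwise traversal).

-561.75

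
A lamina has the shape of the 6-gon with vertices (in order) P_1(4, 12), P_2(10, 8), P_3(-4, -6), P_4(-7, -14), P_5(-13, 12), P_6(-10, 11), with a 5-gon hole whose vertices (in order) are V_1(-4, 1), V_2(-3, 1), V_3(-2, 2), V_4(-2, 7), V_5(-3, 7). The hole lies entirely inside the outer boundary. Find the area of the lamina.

Outer boundary:
Apply the surveyor's formula: 2A = Σ (x_i·y_{i+1} − x_{i+1}·y_i), indices taken mod 6.
P_1→P_2: (4)(8) − (10)(12) = -88
P_2→P_3: (10)(-6) − (-4)(8) = -28
P_3→P_4: (-4)(-14) − (-7)(-6) = 14
P_4→P_5: (-7)(12) − (-13)(-14) = -266
P_5→P_6: (-13)(11) − (-10)(12) = -23
P_6→P_1: (-10)(12) − (4)(11) = -164
Σ = -555
Area = |Σ|/2 = 277.5.
Hole:
Apply the surveyor's formula: 2A = Σ (x_i·y_{i+1} − x_{i+1}·y_i), indices taken mod 5.
Σ = (-1) + (-4) + (-10) + (7) + (25) = 17
Area = |Σ|/2 = 8.5.
Net area = 277.5 − 8.5 = 269.

269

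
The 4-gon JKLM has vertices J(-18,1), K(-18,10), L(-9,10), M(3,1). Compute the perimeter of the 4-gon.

54

|JK| = √((0)² + (9)²) = √81 = 9
|KL| = √((9)² + (0)²) = √81 = 9
|LM| = √((12)² + (-9)²) = √225 = 15
|MJ| = √((-21)² + (0)²) = √441 = 21
Perimeter = 9 + 9 + 15 + 21 = 54.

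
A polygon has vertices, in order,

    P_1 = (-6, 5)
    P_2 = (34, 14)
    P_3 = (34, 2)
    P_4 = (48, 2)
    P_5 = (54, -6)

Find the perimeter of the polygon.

|P_1P_2| = √((40)² + (9)²) = √1681 = 41
|P_2P_3| = √((0)² + (-12)²) = √144 = 12
|P_3P_4| = √((14)² + (0)²) = √196 = 14
|P_4P_5| = √((6)² + (-8)²) = √100 = 10
|P_5P_1| = √((-60)² + (11)²) = √3721 = 61
Perimeter = 41 + 12 + 14 + 10 + 61 = 138.

138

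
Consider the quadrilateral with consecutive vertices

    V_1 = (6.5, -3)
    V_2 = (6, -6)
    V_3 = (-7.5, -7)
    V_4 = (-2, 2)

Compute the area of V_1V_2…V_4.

72

Apply Gauss's area formula: 2A = Σ (x_i·y_{i+1} − x_{i+1}·y_i), indices taken mod 4.
Σ = (-21) + (-87) + (-29) + (-7) = -144
Area = |Σ|/2 = 72.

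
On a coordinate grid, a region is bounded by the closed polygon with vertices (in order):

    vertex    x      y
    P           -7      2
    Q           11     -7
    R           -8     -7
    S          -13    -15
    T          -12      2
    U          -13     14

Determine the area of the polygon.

176.5

Apply the shoelace (surveyor's) formula: 2A = Σ (x_i·y_{i+1} − x_{i+1}·y_i), indices taken mod 6.
P→Q: (-7)(-7) − (11)(2) = 27
Q→R: (11)(-7) − (-8)(-7) = -133
R→S: (-8)(-15) − (-13)(-7) = 29
S→T: (-13)(2) − (-12)(-15) = -206
T→U: (-12)(14) − (-13)(2) = -142
U→P: (-13)(2) − (-7)(14) = 72
Σ = -353
Area = |Σ|/2 = 176.5.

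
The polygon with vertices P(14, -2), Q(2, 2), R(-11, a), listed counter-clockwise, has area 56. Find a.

-3

The doubled signed area Σ (x_i y_{i+1} − x_{i+1} y_i) is linear in a.
With a=0 it equals 76; the coefficient of a is -12 (from the two edges through R).
So -12·a + 76 = 2·56 = 112 ⇒ a = -3.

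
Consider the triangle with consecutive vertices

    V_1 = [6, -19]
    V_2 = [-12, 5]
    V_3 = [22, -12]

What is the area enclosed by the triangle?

255

Apply the shoelace formula: 2A = Σ (x_i·y_{i+1} − x_{i+1}·y_i), indices taken mod 3.
V_1→V_2: (6)(5) − (-12)(-19) = -198
V_2→V_3: (-12)(-12) − (22)(5) = 34
V_3→V_1: (22)(-19) − (6)(-12) = -346
Σ = -510
Area = |Σ|/2 = 255.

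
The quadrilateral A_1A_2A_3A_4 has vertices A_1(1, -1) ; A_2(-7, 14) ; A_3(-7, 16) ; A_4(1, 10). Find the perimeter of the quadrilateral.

|A_1A_2| = √((-8)² + (15)²) = √289 = 17
|A_2A_3| = √((0)² + (2)²) = √4 = 2
|A_3A_4| = √((8)² + (-6)²) = √100 = 10
|A_4A_1| = √((0)² + (-11)²) = √121 = 11
Perimeter = 17 + 2 + 10 + 11 = 40.

40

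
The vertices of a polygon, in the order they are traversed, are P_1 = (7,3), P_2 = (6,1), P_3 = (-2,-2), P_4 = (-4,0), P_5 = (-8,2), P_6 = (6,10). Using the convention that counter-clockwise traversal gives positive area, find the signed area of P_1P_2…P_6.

-90.5

Apply the shoelace formula: 2A = Σ (x_i·y_{i+1} − x_{i+1}·y_i), indices taken mod 6.
P_1→P_2: (7)(1) − (6)(3) = -11
P_2→P_3: (6)(-2) − (-2)(1) = -10
P_3→P_4: (-2)(0) − (-4)(-2) = -8
P_4→P_5: (-4)(2) − (-8)(0) = -8
P_5→P_6: (-8)(10) − (6)(2) = -92
P_6→P_1: (6)(3) − (7)(10) = -52
Σ = -181
Signed area = Σ/2 = -90.5 (negative ⇒ clockwise traversal).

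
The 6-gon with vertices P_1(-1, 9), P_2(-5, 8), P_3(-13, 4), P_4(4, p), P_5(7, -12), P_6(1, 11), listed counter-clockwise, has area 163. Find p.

-8

Write out the shoelace sum; only the two edges meeting at P_4 involve p:
2·Area = [((-13)·p − 4·4) + (4·(-12) − 7·p)] + 230
       = -20·p + 166 = 326
⇒ p = -8.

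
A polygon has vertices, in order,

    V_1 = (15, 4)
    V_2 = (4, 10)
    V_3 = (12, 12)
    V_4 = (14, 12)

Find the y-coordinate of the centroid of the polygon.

378/43

Apply the shoelace (surveyor's) formula. First the cross-terms c_i = x_i·y_{i+1} − x_{i+1}·y_i:
  134, -72, -24, -124  ⇒  2A = -86, A = -43.
Then Σ (y_i + y_{i+1})·c_i = -2268, so ȳ = -2268 / (6·(-43)) = 378/43.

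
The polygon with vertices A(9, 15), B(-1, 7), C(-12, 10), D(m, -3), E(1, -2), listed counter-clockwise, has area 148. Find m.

Write out the shoelace sum; only the two edges meeting at D involve m:
2·Area = [((-12)·(-3) − m·10) + (m·(-2) − 1·(-3))] + 185
       = -12·m + 224 = 296
⇒ m = -6.

-6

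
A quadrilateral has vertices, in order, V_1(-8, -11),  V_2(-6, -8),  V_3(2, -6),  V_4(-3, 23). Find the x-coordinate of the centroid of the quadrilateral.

Apply the surveyor's formula. First the cross-terms c_i = x_i·y_{i+1} − x_{i+1}·y_i:
  -2, 52, 28, 217  ⇒  2A = 295, A = 147.5.
Then Σ (x_i + x_{i+1})·c_i = -2595, so x̄ = -2595 / (6·147.5) = -173/59.

-173/59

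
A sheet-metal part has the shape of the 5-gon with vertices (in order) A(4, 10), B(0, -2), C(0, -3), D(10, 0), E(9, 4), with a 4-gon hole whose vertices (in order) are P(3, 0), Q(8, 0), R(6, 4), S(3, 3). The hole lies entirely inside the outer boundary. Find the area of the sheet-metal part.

53.5

Outer boundary:
Apply the shoelace (surveyor's) formula: 2A = Σ (x_i·y_{i+1} − x_{i+1}·y_i), indices taken mod 5.
A→B: (4)(-2) − (0)(10) = -8
B→C: (0)(-3) − (0)(-2) = 0
C→D: (0)(0) − (10)(-3) = 30
D→E: (10)(4) − (9)(0) = 40
E→A: (9)(10) − (4)(4) = 74
Σ = 136
Area = |Σ|/2 = 68.
Hole:
Apply the shoelace formula: 2A = Σ (x_i·y_{i+1} − x_{i+1}·y_i), indices taken mod 4.
Σ = (0) + (32) + (6) + (-9) = 29
Area = |Σ|/2 = 14.5.
Net area = 68 − 14.5 = 53.5.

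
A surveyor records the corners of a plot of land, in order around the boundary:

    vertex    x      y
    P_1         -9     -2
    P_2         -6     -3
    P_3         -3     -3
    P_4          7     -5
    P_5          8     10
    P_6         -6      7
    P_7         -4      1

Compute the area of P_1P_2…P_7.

162.5

Apply the surveyor's formula: 2A = Σ (x_i·y_{i+1} − x_{i+1}·y_i), indices taken mod 7.
Σ = (15) + (9) + (36) + (110) + (116) + (22) + (17) = 325
Area = |Σ|/2 = 162.5.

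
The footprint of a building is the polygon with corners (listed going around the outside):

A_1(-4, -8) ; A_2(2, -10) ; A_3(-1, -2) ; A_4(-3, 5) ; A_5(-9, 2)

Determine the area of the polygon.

Apply the surveyor's formula: 2A = Σ (x_i·y_{i+1} − x_{i+1}·y_i), indices taken mod 5.
A_1→A_2: (-4)(-10) − (2)(-8) = 56
A_2→A_3: (2)(-2) − (-1)(-10) = -14
A_3→A_4: (-1)(5) − (-3)(-2) = -11
A_4→A_5: (-3)(2) − (-9)(5) = 39
A_5→A_1: (-9)(-8) − (-4)(2) = 80
Σ = 150
Area = |Σ|/2 = 75.

75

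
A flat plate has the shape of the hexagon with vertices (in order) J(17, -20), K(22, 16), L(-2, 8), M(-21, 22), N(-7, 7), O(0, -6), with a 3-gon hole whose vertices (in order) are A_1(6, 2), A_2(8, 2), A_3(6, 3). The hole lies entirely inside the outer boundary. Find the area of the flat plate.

Outer boundary:
Apply Gauss's area formula: 2A = Σ (x_i·y_{i+1} − x_{i+1}·y_i), indices taken mod 6.
Σ = (712) + (208) + (124) + (7) + (42) + (102) = 1195
Area = |Σ|/2 = 597.5.
Hole:
Apply the surveyor's formula: 2A = Σ (x_i·y_{i+1} − x_{i+1}·y_i), indices taken mod 3.
Σ = (-4) + (12) + (-6) = 2
Area = |Σ|/2 = 1.
Net area = 597.5 − 1 = 596.5.

596.5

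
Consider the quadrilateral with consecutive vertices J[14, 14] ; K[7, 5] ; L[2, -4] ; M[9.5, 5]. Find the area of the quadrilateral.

Σ = (-28) + (-38) + (48) + (63) = 45
Area = |Σ|/2 = 22.5.

22.5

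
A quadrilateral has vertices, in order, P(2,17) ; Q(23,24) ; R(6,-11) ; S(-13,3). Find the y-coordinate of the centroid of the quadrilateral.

Apply the surveyor's formula. First the cross-terms c_i = x_i·y_{i+1} − x_{i+1}·y_i:
  -343, -397, -125, -227  ⇒  2A = -1092, A = -546.
Then Σ (y_i + y_{i+1})·c_i = -22764, so ȳ = -22764 / (6·(-546)) = 271/39.

271/39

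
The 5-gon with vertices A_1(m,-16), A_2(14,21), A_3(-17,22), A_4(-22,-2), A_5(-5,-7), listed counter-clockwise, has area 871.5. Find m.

Write out the shoelace sum; only the two edges meeting at A_1 involve m:
2·Area = [((-5)·(-16) − m·(-7)) + (m·21 − 14·(-16))] + 1327
       = 28·m + 1631 = 1743
⇒ m = 4.

4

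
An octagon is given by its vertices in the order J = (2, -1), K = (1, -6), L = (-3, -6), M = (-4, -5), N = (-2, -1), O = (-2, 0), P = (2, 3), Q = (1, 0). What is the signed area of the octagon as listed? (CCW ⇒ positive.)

Cross-terms: -11, -24, -9, -6, -2, -6, -3, -1  ⇒  Σ = -62
Signed area = Σ/2 = -31 (negative ⇒ clockwise traversal).

-31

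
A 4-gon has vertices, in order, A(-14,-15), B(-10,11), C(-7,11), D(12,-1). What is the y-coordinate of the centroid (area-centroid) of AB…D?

-293/246

Apply the shoelace (surveyor's) formula. First the cross-terms c_i = x_i·y_{i+1} − x_{i+1}·y_i:
  -304, -33, -125, -194  ⇒  2A = -656, A = -328.
Then Σ (y_i + y_{i+1})·c_i = 2344, so ȳ = 2344 / (6·(-328)) = -293/246.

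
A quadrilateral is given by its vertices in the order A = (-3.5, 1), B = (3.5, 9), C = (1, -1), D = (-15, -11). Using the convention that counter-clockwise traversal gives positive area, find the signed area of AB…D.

-63.5

Apply the shoelace formula: 2A = Σ (x_i·y_{i+1} − x_{i+1}·y_i), indices taken mod 4.
Σ = (-35) + (-12.5) + (-26) + (-53.5) = -127
Signed area = Σ/2 = -63.5 (negative ⇒ clockwise traversal).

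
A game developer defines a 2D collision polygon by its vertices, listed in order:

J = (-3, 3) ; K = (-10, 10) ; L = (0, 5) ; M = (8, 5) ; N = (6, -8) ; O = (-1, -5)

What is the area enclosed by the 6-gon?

Apply Gauss's area formula: 2A = Σ (x_i·y_{i+1} − x_{i+1}·y_i), indices taken mod 6.
Cross-terms: 0, -50, -40, -94, -38, -18  ⇒  Σ = -240
Area = |Σ|/2 = 120.

120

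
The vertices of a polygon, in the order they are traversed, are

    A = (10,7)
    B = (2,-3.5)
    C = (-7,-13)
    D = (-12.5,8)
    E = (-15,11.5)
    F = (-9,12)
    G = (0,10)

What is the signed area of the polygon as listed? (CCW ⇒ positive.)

Apply the shoelace formula: 2A = Σ (x_i·y_{i+1} − x_{i+1}·y_i), indices taken mod 7.
Σ = (-49) + (-50.5) + (-218.5) + (-23.75) + (-76.5) + (-90) + (-100) = -608.25
Signed area = Σ/2 = -304.125 (negative ⇒ clockwise traversal).

-304.125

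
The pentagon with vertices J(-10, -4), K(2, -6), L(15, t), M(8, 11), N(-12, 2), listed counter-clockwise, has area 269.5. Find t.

0

Write out the shoelace sum; only the two edges meeting at L involve t:
2·Area = [(2·t − 15·(-6)) + (15·11 − 8·t)] + 284
       = -6·t + 539 = 539
⇒ t = 0.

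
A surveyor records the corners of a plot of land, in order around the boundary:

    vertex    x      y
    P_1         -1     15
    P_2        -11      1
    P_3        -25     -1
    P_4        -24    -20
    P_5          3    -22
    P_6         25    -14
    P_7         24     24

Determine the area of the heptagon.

Cross-terms: 164, 36, 476, 588, 508, 936, 384  ⇒  Σ = 3092
Area = |Σ|/2 = 1546.

1546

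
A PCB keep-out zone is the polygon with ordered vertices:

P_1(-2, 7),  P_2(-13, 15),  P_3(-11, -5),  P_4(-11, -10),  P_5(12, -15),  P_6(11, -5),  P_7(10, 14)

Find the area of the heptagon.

Cross-terms: 61, 230, 55, 285, 105, 204, 98  ⇒  Σ = 1038
Area = |Σ|/2 = 519.

519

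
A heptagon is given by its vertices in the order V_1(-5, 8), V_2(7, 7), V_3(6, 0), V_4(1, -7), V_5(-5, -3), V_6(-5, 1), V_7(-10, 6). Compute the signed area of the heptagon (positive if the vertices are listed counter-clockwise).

-151.5

Cross-terms: -91, -42, -42, -38, -20, -20, -50  ⇒  Σ = -303
Signed area = Σ/2 = -151.5 (negative ⇒ clockwise traversal).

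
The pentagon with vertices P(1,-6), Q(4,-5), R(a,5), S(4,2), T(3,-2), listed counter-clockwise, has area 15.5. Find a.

6

Write out the shoelace sum; only the two edges meeting at R involve a:
2·Area = [(4·5 − a·(-5)) + (a·2 − 4·5)] + -11
       = 7·a + -11 = 31
⇒ a = 6.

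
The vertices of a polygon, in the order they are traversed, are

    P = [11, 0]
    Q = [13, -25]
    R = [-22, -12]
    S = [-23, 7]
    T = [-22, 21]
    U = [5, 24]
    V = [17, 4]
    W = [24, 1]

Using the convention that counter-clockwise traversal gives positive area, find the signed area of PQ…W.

-1425.5

Apply Gauss's area formula: 2A = Σ (x_i·y_{i+1} − x_{i+1}·y_i), indices taken mod 8.
P→Q: (11)(-25) − (13)(0) = -275
Q→R: (13)(-12) − (-22)(-25) = -706
R→S: (-22)(7) − (-23)(-12) = -430
S→T: (-23)(21) − (-22)(7) = -329
T→U: (-22)(24) − (5)(21) = -633
U→V: (5)(4) − (17)(24) = -388
V→W: (17)(1) − (24)(4) = -79
W→P: (24)(0) − (11)(1) = -11
Σ = -2851
Signed area = Σ/2 = -1425.5 (negative ⇒ clockwise traversal).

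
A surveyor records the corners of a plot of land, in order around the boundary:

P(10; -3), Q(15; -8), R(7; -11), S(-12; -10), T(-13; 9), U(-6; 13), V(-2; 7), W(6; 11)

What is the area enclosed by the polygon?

453.5

Apply Gauss's area formula: 2A = Σ (x_i·y_{i+1} − x_{i+1}·y_i), indices taken mod 8.
Cross-terms: -35, -109, -202, -238, -115, -16, -64, -128  ⇒  Σ = -907
Area = |Σ|/2 = 453.5.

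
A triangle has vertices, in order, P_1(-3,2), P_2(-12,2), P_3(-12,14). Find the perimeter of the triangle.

|P_1P_2| = √((-9)² + (0)²) = √81 = 9
|P_2P_3| = √((0)² + (12)²) = √144 = 12
|P_3P_1| = √((9)² + (-12)²) = √225 = 15
Perimeter = 9 + 12 + 15 = 36.

36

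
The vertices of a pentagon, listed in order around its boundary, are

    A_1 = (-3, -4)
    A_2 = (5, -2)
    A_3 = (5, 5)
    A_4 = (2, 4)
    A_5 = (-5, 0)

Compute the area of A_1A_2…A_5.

Apply the shoelace formula: 2A = Σ (x_i·y_{i+1} − x_{i+1}·y_i), indices taken mod 5.
Σ = (26) + (35) + (10) + (20) + (20) = 111
Area = |Σ|/2 = 55.5.

55.5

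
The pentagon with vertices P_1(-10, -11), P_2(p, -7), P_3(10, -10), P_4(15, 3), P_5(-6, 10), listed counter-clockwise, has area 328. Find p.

2

The doubled signed area Σ (x_i y_{i+1} − x_{i+1} y_i) is linear in p.
With p=0 it equals 654; the coefficient of p is 1 (from the two edges through P_2).
So 1·p + 654 = 2·328 = 656 ⇒ p = 2.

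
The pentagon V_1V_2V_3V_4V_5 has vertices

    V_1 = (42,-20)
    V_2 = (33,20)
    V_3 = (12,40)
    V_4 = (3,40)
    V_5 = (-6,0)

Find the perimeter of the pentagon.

|V_1V_2| = √((-9)² + (40)²) = √1681 = 41
|V_2V_3| = √((-21)² + (20)²) = √841 = 29
|V_3V_4| = √((-9)² + (0)²) = √81 = 9
|V_4V_5| = √((-9)² + (-40)²) = √1681 = 41
|V_5V_1| = √((48)² + (-20)²) = √2704 = 52
Perimeter = 41 + 29 + 9 + 41 + 52 = 172.

172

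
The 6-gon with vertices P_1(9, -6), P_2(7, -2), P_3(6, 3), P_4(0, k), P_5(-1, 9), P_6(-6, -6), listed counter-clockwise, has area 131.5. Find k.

8

The doubled signed area Σ (x_i y_{i+1} − x_{i+1} y_i) is linear in k.
With k=0 it equals 207; the coefficient of k is 7 (from the two edges through P_4).
So 7·k + 207 = 2·131.5 = 263 ⇒ k = 8.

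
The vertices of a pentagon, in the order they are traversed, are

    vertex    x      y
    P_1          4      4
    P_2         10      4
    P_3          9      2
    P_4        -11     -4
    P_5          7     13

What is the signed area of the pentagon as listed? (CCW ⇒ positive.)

Apply Gauss's area formula: 2A = Σ (x_i·y_{i+1} − x_{i+1}·y_i), indices taken mod 5.
Cross-terms: -24, -16, -14, -115, -24  ⇒  Σ = -193
Signed area = Σ/2 = -96.5 (negative ⇒ clockwise traversal).

-96.5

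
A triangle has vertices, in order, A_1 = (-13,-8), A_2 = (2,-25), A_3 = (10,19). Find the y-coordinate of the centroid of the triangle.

-14/3

Apply the surveyor's formula. First the cross-terms c_i = x_i·y_{i+1} − x_{i+1}·y_i:
  341, 288, 167  ⇒  2A = 796, A = 398.
Then Σ (y_i + y_{i+1})·c_i = -11144, so ȳ = -11144 / (6·398) = -14/3.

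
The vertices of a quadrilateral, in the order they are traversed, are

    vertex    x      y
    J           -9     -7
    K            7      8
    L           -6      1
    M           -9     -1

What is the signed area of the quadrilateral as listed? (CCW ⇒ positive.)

Apply Gauss's area formula: 2A = Σ (x_i·y_{i+1} − x_{i+1}·y_i), indices taken mod 4.
Cross-terms: -23, 55, 15, 54  ⇒  Σ = 101
Signed area = Σ/2 = 50.5 (positive ⇒ counter-clockwise traversal).

50.5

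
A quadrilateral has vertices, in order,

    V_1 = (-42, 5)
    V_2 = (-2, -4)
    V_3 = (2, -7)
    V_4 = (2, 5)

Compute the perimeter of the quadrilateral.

102

|V_1V_2| = √((40)² + (-9)²) = √1681 = 41
|V_2V_3| = √((4)² + (-3)²) = √25 = 5
|V_3V_4| = √((0)² + (12)²) = √144 = 12
|V_4V_1| = √((-44)² + (0)²) = √1936 = 44
Perimeter = 41 + 5 + 12 + 44 = 102.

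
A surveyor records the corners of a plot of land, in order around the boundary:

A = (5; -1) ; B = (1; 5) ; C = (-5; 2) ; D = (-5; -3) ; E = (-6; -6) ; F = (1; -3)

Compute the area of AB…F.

64

Apply the surveyor's formula: 2A = Σ (x_i·y_{i+1} − x_{i+1}·y_i), indices taken mod 6.
Σ = (26) + (27) + (25) + (12) + (24) + (14) = 128
Area = |Σ|/2 = 64.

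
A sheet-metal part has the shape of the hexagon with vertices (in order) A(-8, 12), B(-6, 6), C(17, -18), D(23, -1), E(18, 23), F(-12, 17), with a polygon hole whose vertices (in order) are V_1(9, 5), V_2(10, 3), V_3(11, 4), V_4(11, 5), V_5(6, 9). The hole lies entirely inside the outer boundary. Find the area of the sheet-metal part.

Outer boundary:
Apply the shoelace formula: 2A = Σ (x_i·y_{i+1} − x_{i+1}·y_i), indices taken mod 6.
A→B: (-8)(6) − (-6)(12) = 24
B→C: (-6)(-18) − (17)(6) = 6
C→D: (17)(-1) − (23)(-18) = 397
D→E: (23)(23) − (18)(-1) = 547
E→F: (18)(17) − (-12)(23) = 582
F→A: (-12)(12) − (-8)(17) = -8
Σ = 1548
Area = |Σ|/2 = 774.
Hole:
Apply Gauss's area formula: 2A = Σ (x_i·y_{i+1} − x_{i+1}·y_i), indices taken mod 5.
Σ = (-23) + (7) + (11) + (69) + (-51) = 13
Area = |Σ|/2 = 6.5.
Net area = 774 − 6.5 = 767.5.

767.5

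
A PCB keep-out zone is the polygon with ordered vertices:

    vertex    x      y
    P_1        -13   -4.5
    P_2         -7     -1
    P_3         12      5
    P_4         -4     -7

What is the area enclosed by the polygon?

Apply the shoelace (surveyor's) formula: 2A = Σ (x_i·y_{i+1} − x_{i+1}·y_i), indices taken mod 4.
P_1→P_2: (-13)(-1) − (-7)(-4.5) = -18.5
P_2→P_3: (-7)(5) − (12)(-1) = -23
P_3→P_4: (12)(-7) − (-4)(5) = -64
P_4→P_1: (-4)(-4.5) − (-13)(-7) = -73
Σ = -178.5
Area = |Σ|/2 = 89.25.

89.25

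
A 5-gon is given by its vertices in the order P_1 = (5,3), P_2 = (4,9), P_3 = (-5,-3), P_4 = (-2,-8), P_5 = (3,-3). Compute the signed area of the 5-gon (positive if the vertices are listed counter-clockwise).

Apply the shoelace formula: 2A = Σ (x_i·y_{i+1} − x_{i+1}·y_i), indices taken mod 5.
P_1→P_2: (5)(9) − (4)(3) = 33
P_2→P_3: (4)(-3) − (-5)(9) = 33
P_3→P_4: (-5)(-8) − (-2)(-3) = 34
P_4→P_5: (-2)(-3) − (3)(-8) = 30
P_5→P_1: (3)(3) − (5)(-3) = 24
Σ = 154
Signed area = Σ/2 = 77 (positive ⇒ counter-clockwise traversal).

77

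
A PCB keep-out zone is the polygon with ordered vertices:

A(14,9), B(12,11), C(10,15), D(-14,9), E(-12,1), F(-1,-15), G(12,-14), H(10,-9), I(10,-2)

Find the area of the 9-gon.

Apply the surveyor's formula: 2A = Σ (x_i·y_{i+1} − x_{i+1}·y_i), indices taken mod 9.
Σ = (46) + (70) + (300) + (94) + (181) + (194) + (32) + (70) + (118) = 1105
Area = |Σ|/2 = 552.5.

552.5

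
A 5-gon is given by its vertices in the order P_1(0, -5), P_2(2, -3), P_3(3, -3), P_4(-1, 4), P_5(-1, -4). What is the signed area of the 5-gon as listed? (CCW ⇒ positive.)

Σ = (10) + (3) + (9) + (8) + (5) = 35
Signed area = Σ/2 = 17.5 (positive ⇒ counter-clockwise traversal).

17.5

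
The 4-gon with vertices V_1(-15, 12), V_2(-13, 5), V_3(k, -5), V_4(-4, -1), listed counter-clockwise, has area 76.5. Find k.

-15

Write out the shoelace sum; only the two edges meeting at V_3 involve k:
2·Area = [((-13)·(-5) − k·5) + (k·(-1) − (-4)·(-5))] + 18
       = -6·k + 63 = 153
⇒ k = -15.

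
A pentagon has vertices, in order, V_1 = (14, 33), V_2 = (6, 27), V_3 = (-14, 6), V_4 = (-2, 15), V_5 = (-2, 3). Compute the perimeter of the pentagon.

|V_1V_2| = √((-8)² + (-6)²) = √100 = 10
|V_2V_3| = √((-20)² + (-21)²) = √841 = 29
|V_3V_4| = √((12)² + (9)²) = √225 = 15
|V_4V_5| = √((0)² + (-12)²) = √144 = 12
|V_5V_1| = √((16)² + (30)²) = √1156 = 34
Perimeter = 10 + 29 + 15 + 12 + 34 = 100.

100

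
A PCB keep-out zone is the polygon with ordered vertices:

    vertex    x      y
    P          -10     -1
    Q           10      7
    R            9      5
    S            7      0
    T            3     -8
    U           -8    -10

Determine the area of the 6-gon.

Σ = (-60) + (-13) + (-35) + (-56) + (-94) + (-92) = -350
Area = |Σ|/2 = 175.

175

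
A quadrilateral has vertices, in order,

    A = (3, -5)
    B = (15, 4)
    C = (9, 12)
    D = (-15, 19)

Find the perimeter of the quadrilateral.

|AB| = √((12)² + (9)²) = √225 = 15
|BC| = √((-6)² + (8)²) = √100 = 10
|CD| = √((-24)² + (7)²) = √625 = 25
|DA| = √((18)² + (-24)²) = √900 = 30
Perimeter = 15 + 10 + 25 + 30 = 80.

80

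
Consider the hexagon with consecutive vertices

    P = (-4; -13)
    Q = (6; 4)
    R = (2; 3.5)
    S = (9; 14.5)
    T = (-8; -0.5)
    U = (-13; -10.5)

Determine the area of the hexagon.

Σ = (62) + (13) + (-2.5) + (111.5) + (77.5) + (127) = 388.5
Area = |Σ|/2 = 194.25.

194.25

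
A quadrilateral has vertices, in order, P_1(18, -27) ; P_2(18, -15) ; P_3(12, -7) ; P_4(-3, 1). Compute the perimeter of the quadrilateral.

|P_1P_2| = √((0)² + (12)²) = √144 = 12
|P_2P_3| = √((-6)² + (8)²) = √100 = 10
|P_3P_4| = √((-15)² + (8)²) = √289 = 17
|P_4P_1| = √((21)² + (-28)²) = √1225 = 35
Perimeter = 12 + 10 + 17 + 35 = 74.

74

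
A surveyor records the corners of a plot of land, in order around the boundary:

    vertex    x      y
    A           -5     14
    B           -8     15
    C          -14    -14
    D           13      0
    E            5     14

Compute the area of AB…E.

Apply Gauss's area formula: 2A = Σ (x_i·y_{i+1} − x_{i+1}·y_i), indices taken mod 5.
Σ = (37) + (322) + (182) + (182) + (140) = 863
Area = |Σ|/2 = 431.5.

431.5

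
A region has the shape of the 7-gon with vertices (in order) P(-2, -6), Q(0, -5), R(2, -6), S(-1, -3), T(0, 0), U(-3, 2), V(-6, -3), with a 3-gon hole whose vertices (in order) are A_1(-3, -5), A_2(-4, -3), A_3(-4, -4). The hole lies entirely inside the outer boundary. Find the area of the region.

29

Outer boundary:
Apply the shoelace (surveyor's) formula: 2A = Σ (x_i·y_{i+1} − x_{i+1}·y_i), indices taken mod 7.
P→Q: (-2)(-5) − (0)(-6) = 10
Q→R: (0)(-6) − (2)(-5) = 10
R→S: (2)(-3) − (-1)(-6) = -12
S→T: (-1)(0) − (0)(-3) = 0
T→U: (0)(2) − (-3)(0) = 0
U→V: (-3)(-3) − (-6)(2) = 21
V→P: (-6)(-6) − (-2)(-3) = 30
Σ = 59
Area = |Σ|/2 = 29.5.
Hole:
Apply the shoelace formula: 2A = Σ (x_i·y_{i+1} − x_{i+1}·y_i), indices taken mod 3.
Cross-terms: -11, 4, 8  ⇒  Σ = 1
Area = |Σ|/2 = 0.5.
Net area = 29.5 − 0.5 = 29.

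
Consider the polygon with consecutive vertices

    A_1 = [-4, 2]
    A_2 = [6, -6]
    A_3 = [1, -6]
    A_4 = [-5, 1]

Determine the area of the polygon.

26.5

Apply Gauss's area formula: 2A = Σ (x_i·y_{i+1} − x_{i+1}·y_i), indices taken mod 4.
Cross-terms: 12, -30, -29, -6  ⇒  Σ = -53
Area = |Σ|/2 = 26.5.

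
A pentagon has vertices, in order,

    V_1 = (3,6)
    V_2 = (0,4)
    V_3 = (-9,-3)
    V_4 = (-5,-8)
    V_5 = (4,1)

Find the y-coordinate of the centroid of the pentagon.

Apply the surveyor's formula. First the cross-terms c_i = x_i·y_{i+1} − x_{i+1}·y_i:
  12, 36, 57, 27, 21  ⇒  2A = 153, A = 76.5.
Then Σ (y_i + y_{i+1})·c_i = -513, so ȳ = -513 / (6·76.5) = -19/17.

-19/17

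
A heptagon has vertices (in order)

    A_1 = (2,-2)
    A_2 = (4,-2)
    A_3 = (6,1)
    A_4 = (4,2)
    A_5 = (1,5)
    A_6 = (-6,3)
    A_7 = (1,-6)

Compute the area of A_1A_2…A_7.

Apply Gauss's area formula: 2A = Σ (x_i·y_{i+1} − x_{i+1}·y_i), indices taken mod 7.
A_1→A_2: (2)(-2) − (4)(-2) = 4
A_2→A_3: (4)(1) − (6)(-2) = 16
A_3→A_4: (6)(2) − (4)(1) = 8
A_4→A_5: (4)(5) − (1)(2) = 18
A_5→A_6: (1)(3) − (-6)(5) = 33
A_6→A_7: (-6)(-6) − (1)(3) = 33
A_7→A_1: (1)(-2) − (2)(-6) = 10
Σ = 122
Area = |Σ|/2 = 61.

61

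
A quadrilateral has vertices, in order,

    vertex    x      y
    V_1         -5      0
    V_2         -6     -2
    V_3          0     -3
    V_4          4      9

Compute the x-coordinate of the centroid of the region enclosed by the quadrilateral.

Apply Gauss's area formula. First the cross-terms c_i = x_i·y_{i+1} − x_{i+1}·y_i:
  10, 18, 12, 45  ⇒  2A = 85, A = 42.5.
Then Σ (x_i + x_{i+1})·c_i = -215, so x̄ = -215 / (6·42.5) = -43/51.

-43/51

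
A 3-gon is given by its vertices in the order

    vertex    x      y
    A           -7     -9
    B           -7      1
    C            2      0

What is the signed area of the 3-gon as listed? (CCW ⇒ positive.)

Σ = (-70) + (-2) + (-18) = -90
Signed area = Σ/2 = -45 (negative ⇒ clockwise traversal).

-45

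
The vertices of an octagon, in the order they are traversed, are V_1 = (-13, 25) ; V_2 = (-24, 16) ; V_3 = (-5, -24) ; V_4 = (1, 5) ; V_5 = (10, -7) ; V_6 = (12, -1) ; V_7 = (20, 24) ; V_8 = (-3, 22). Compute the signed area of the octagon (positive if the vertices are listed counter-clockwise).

Σ = (392) + (656) + (-1) + (-57) + (74) + (308) + (512) + (211) = 2095
Signed area = Σ/2 = 1047.5 (positive ⇒ counter-clockwise traversal).

1047.5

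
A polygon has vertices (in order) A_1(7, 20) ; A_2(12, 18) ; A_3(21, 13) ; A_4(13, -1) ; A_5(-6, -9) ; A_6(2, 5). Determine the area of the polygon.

Apply the shoelace (surveyor's) formula: 2A = Σ (x_i·y_{i+1} − x_{i+1}·y_i), indices taken mod 6.
Σ = (-114) + (-222) + (-190) + (-123) + (-12) + (5) = -656
Area = |Σ|/2 = 328.

328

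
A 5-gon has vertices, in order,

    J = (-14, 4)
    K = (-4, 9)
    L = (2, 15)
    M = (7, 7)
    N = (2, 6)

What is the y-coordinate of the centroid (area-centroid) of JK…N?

1340/159

Apply Gauss's area formula. First the cross-terms c_i = x_i·y_{i+1} − x_{i+1}·y_i:
  -110, -78, -91, 28, 92  ⇒  2A = -159, A = -79.5.
Then Σ (y_i + y_{i+1})·c_i = -4020, so ȳ = -4020 / (6·(-79.5)) = 1340/159.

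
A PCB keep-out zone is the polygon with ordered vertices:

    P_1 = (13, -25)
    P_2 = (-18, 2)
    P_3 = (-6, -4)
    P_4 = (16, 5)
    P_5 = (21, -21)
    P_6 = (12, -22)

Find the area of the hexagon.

Apply the shoelace (surveyor's) formula: 2A = Σ (x_i·y_{i+1} − x_{i+1}·y_i), indices taken mod 6.
P_1→P_2: (13)(2) − (-18)(-25) = -424
P_2→P_3: (-18)(-4) − (-6)(2) = 84
P_3→P_4: (-6)(5) − (16)(-4) = 34
P_4→P_5: (16)(-21) − (21)(5) = -441
P_5→P_6: (21)(-22) − (12)(-21) = -210
P_6→P_1: (12)(-25) − (13)(-22) = -14
Σ = -971
Area = |Σ|/2 = 485.5.

485.5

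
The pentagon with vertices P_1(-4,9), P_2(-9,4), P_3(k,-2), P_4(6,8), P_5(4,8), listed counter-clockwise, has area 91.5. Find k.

The doubled signed area Σ (x_i y_{i+1} − x_{i+1} y_i) is linear in k.
With k=0 it equals 179; the coefficient of k is 4 (from the two edges through P_3).
So 4·k + 179 = 2·91.5 = 183 ⇒ k = 1.

1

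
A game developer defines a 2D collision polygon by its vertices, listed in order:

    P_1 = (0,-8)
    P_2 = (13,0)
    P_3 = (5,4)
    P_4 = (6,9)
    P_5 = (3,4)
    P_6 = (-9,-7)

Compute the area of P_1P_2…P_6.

P_1→P_2: (0)(0) − (13)(-8) = 104
P_2→P_3: (13)(4) − (5)(0) = 52
P_3→P_4: (5)(9) − (6)(4) = 21
P_4→P_5: (6)(4) − (3)(9) = -3
P_5→P_6: (3)(-7) − (-9)(4) = 15
P_6→P_1: (-9)(-8) − (0)(-7) = 72
Σ = 261
Area = |Σ|/2 = 130.5.

130.5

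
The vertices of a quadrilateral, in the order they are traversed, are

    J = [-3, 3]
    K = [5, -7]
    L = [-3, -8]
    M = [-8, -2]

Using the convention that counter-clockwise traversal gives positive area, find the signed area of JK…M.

Apply the surveyor's formula: 2A = Σ (x_i·y_{i+1} − x_{i+1}·y_i), indices taken mod 4.
Cross-terms: 6, -61, -58, -30  ⇒  Σ = -143
Signed area = Σ/2 = -71.5 (negative ⇒ clockwise traversal).

-71.5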